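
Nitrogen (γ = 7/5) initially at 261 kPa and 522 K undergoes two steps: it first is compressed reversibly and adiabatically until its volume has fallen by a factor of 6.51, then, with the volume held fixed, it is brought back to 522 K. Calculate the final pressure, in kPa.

Adiabatic step (PV^γ = const): P₂ = 261×6.51^(7/5) = 3595 kPa; T₂ = 522×6.51^(2/5) = 1104 K.
Isochoric: P₃ = P₂(T₃/T₂) = 3595 × (522/1104) = 1699 kPa.

P₃ ≈ 1700 kPa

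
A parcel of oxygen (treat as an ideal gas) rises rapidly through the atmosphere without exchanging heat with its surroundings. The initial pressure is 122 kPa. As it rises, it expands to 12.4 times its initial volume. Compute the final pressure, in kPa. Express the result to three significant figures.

Adiabatic: P₁V₁^γ = P₂V₂^γ ⇒ P₂ = P₁ (V₁/V₂)^γ.
For a diatomic ideal gas γ = 7/5.
P₂ = 122 × (1/12.4)^(7/5) = 3.594 kPa.

P₂ ≈ 3.59 kPa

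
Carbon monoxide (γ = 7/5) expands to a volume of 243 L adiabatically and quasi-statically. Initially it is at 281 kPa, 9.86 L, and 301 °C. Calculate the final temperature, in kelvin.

T₂ ≈ 159 K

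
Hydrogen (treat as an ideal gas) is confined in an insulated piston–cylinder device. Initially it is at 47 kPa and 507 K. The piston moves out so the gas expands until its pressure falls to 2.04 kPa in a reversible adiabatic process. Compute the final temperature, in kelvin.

Adiabatic: T₂/T₁ = (P₂/P₁)^((γ−1)/γ).
For a diatomic ideal gas γ = 7/5, so (γ−1)/γ = 2/7.
T₂ = 507 × (2.04/47)^(2/7) = 206.9 K.

T₂ ≈ 207 K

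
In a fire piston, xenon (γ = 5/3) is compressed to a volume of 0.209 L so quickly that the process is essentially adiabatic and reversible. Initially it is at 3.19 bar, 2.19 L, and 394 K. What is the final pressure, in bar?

Since PV^γ is constant along a reversible adiabat, P₂ = P₁ (V₁/V₂)^γ.
P₂ = 3.19 × (2.19/0.209)^(5/3) = 160.1 bar.

P₂ ≈ 160 bar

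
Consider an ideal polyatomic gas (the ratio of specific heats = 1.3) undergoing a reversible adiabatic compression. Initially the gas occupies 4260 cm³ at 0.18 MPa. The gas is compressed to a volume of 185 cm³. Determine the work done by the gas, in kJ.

P₂ = P₁(V₁/V₂)^γ = 0.18×(4260/185)^(1.3) = 10.62 MPa.
For a reversible adiabat, W_by_gas = (P₁V₁ − P₂V₂)/(γ−1).
W_by = (180000×0.00426 − 1.062×10^7×0.000185) / (0.3) = -3994 J.

W ≈ -3.99 kJ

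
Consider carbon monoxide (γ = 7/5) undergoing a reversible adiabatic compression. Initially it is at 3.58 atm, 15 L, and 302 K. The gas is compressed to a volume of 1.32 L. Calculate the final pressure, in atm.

P₂ ≈ 108 atm

Adiabatic: P₁V₁^γ = P₂V₂^γ ⇒ P₂ = P₁ (V₁/V₂)^γ.
P₂ = 3.58 × (15/1.32)^(7/5) = 107.5 atm.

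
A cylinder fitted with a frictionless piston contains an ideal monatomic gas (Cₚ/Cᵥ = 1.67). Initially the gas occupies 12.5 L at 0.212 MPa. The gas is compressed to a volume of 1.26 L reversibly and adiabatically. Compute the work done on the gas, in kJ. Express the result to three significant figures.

W ≈ 14.4 kJ

P₂ = P₁(V₁/V₂)^γ = 0.212×(12.5/1.26)^(1.67) = 9.785 MPa.
For a reversible adiabat, W_by_gas = (P₁V₁ − P₂V₂)/(γ−1).
W_by = (212000×0.0125 − 9.785×10^6×0.00126) / (0.67) = -14450 J.
W_on_gas = −W_by = 14450 J.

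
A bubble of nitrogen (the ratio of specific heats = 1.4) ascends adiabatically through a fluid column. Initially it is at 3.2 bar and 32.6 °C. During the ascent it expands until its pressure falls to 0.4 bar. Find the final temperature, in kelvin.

T₂ ≈ 169 K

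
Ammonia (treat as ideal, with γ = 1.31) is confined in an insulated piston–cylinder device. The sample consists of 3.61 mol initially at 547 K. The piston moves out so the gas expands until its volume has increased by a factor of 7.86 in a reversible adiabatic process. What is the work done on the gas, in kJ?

For a reversible adiabat TV^(γ−1) is constant, so T₂ = T₁ (V₁/V₂)^(γ−1).
T₂ = 547 × (1/7.86)^(0.31) = 288.7 K.
Q = 0, so ΔU = W_on_gas = nCᵥΔT with Cᵥ = R/(γ−1) = 26.82 J/(mol·K).
ΔU = 3.61 × 26.82 × (288.7 − 547) = -25010 J.

W ≈ -25.0 kJ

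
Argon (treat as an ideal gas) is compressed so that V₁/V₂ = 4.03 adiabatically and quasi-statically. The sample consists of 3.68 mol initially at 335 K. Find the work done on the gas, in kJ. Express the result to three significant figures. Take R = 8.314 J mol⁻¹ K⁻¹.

W ≈ 23.6 kJ

For a reversible adiabat TV^(γ−1) is constant, so T₂ = T₁ (V₁/V₂)^(γ−1).
γ = 5/3 for a monatomic ideal gas, so γ−1 = 2/3.
T₂ = 335 × 4.03^(2/3) = 848.4 K.
Q = 0, so ΔU = W_on_gas = nCᵥΔT with Cᵥ = R/(γ−1) = 12.47 J/(mol·K).
ΔU = 3.68 × 12.47 × (848.4 − 335) = 23560 J.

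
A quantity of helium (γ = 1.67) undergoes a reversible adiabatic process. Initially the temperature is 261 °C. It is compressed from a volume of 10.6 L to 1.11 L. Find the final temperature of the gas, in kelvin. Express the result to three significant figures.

T₂ ≈ 2420 K

For a reversible adiabat TV^(γ−1) is constant, so T₂ = T₁ (V₁/V₂)^(γ−1).
T₁ = 261 °C = 534.1 K.
T₂ = 534.1 × (10.6/1.11)^(0.67) = 2422 K.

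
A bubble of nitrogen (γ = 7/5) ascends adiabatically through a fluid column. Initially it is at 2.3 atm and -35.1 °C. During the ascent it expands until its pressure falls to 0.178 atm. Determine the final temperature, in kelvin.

Along an adiabat T P^((1−γ)/γ) is constant, so T₂ = T₁ (P₂/P₁)^((γ−1)/γ).
T₁ = -35.1 °C = 238 K.
T₂ = 238 × (0.178/2.3)^(2/7) = 114.6 K.

T₂ ≈ 115 K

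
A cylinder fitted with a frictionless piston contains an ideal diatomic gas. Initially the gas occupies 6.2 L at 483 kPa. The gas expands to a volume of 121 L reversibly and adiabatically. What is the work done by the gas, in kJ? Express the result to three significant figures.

W ≈ 5.21 kJ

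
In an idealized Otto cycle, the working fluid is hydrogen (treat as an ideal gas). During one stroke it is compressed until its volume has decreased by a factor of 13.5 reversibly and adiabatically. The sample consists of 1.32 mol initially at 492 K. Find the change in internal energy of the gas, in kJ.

ΔU ≈ 24.7 kJ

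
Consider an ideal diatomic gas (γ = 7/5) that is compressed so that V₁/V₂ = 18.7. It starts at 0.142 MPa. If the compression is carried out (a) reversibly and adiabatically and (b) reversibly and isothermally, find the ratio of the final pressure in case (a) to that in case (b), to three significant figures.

Isothermal: P_b = P₁(V₁/V₂) = 0.142×18.7.
Adiabatic: P_a = P₁(V₁/V₂)^γ = 0.142×18.7^(7/5).
P_a/P_b = (V₁/V₂)^(γ−1) = 18.7^(2/5) = 3.227.

P_adiabatic / P_isothermal ≈ 3.23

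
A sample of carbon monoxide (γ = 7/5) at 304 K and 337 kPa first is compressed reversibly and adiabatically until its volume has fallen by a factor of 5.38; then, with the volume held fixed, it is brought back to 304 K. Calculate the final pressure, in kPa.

P₃ ≈ 1810 kPa

Adiabatic step (PV^γ = const): P₂ = 337×5.38^(7/5) = 3554 kPa; T₂ = 304×5.38^(2/5) = 595.9 K.
Isochoric: P₃ = P₂(T₃/T₂) = 3554 × (304/595.9) = 1813 kPa.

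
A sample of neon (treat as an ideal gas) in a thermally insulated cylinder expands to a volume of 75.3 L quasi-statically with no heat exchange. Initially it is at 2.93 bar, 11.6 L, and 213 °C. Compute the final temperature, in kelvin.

T₂ ≈ 140 K

For a reversible adiabat TV^(γ−1) is constant, so T₂ = T₁ (V₁/V₂)^(γ−1).
γ = 5/3 for a monatomic ideal gas.
T₁ = 213 °C = 486.1 K.
T₂ = 486.1 × (11.6/75.3)^(2/3) = 139.7 K.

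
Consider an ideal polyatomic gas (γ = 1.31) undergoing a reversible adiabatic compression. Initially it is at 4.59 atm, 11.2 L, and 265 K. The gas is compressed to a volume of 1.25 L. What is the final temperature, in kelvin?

Adiabatic: T₁V₁^(γ−1) = T₂V₂^(γ−1) ⇒ T₂ = T₁ (V₁/V₂)^(γ−1).
T₂ = 265 × (11.2/1.25)^(0.31) = 523 K.

T₂ ≈ 523 K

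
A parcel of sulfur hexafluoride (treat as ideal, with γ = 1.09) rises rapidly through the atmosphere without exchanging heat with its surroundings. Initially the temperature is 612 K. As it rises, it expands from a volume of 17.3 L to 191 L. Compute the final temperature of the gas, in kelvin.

For a reversible adiabat TV^(γ−1) is constant, so T₂ = T₁ (V₁/V₂)^(γ−1).
T₂ = 612 × (17.3/191)^(0.09) = 493 K.

T₂ ≈ 493 K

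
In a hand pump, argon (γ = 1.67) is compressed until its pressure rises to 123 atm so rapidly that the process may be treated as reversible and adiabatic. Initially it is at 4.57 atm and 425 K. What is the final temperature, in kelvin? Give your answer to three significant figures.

Along an adiabat T P^((1−γ)/γ) is constant, so T₂ = T₁ (P₂/P₁)^((γ−1)/γ).
T₂ = 425 × (123/4.57)^(0.401) = 1593 K.

T₂ ≈ 1590 K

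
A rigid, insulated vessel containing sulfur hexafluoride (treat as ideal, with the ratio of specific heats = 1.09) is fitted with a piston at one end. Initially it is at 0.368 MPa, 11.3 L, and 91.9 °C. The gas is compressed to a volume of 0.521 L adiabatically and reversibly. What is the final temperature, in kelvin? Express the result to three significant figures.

Adiabatic: T₁V₁^(γ−1) = T₂V₂^(γ−1) ⇒ T₂ = T₁ (V₁/V₂)^(γ−1).
T₁ = 91.9 °C = 365 K.
T₂ = 365 × (11.3/0.521)^(0.09) = 481.5 K.

T₂ ≈ 482 K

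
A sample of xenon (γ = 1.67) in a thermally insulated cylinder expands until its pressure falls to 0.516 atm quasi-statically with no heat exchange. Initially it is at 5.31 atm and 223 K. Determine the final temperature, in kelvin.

Adiabatic: T₂/T₁ = (P₂/P₁)^((γ−1)/γ).
T₂ = 223 × (0.516/5.31)^(0.401) = 87.52 K.

T₂ ≈ 87.5 K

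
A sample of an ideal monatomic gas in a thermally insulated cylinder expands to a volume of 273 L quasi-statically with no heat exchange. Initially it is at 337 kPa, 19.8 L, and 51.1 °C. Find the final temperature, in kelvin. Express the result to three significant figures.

T₂ ≈ 56.4 K

For a reversible adiabat TV^(γ−1) is constant, so T₂ = T₁ (V₁/V₂)^(γ−1).
γ = 5/3 for a monatomic ideal gas.
T₁ = 51.1 °C = 324.2 K.
T₂ = 324.2 × (19.8/273)^(2/3) = 56.39 K.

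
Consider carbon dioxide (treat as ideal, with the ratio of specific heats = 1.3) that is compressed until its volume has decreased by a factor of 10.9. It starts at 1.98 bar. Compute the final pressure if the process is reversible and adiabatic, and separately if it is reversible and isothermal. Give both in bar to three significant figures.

Isothermal: P₂ = P₁(V₁/V₂) = 1.98×10.9 = 21.58 bar.
Adiabatic: P₂ = P₁(V₁/V₂)^γ = 1.98×10.9^(1.3) = 44.19 bar.

adiabatic: 44.2 bar; isothermal: 21.6 bar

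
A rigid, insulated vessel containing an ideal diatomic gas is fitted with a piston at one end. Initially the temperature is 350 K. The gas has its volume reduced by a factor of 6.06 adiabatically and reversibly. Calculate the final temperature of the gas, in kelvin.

For a reversible adiabat TV^(γ−1) is constant, so T₂ = T₁ (V₁/V₂)^(γ−1).
For a diatomic ideal gas γ = 7/5, so γ−1 = 2/5.
T₂ = 350 × 6.06^(2/5) = 719.5 K.

T₂ ≈ 720 K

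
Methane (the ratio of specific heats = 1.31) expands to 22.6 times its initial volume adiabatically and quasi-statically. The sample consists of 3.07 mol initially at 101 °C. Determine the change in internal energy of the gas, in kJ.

ΔU ≈ -19.1 kJ

For a reversible adiabat TV^(γ−1) is constant, so T₂ = T₁ (V₁/V₂)^(γ−1).
T₁ = 101 °C = 374.1 K.
T₂ = 374.1 × (1/22.6)^(0.31) = 142.3 K.
Q = 0, so ΔU = W_on_gas = nCᵥΔT with Cᵥ = R/(γ−1) = 26.82 J/(mol·K).
ΔU = 3.07 × 26.82 × (142.3 − 374.1) = -19090 J.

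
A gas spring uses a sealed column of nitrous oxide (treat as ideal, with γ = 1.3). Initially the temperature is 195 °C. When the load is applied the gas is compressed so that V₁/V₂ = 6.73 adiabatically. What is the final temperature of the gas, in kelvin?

For a reversible adiabat TV^(γ−1) is constant, so T₂ = T₁ (V₁/V₂)^(γ−1).
T₁ = 195 °C = 468.1 K.
T₂ = 468.1 × 6.73^(0.3) = 829.4 K.

T₂ ≈ 829 K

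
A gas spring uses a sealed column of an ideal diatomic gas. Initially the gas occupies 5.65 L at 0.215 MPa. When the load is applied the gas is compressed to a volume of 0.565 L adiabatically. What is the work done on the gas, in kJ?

γ = 7/5 for a diatomic ideal gas.
P₂ = P₁(V₁/V₂)^γ = 0.215×(5.65/0.565)^(7/5) = 5.401 MPa.
For a reversible adiabat, W_by_gas = (P₁V₁ − P₂V₂)/(γ−1).
W_by = (215000×0.00565 − 5.401×10^6×0.000565) / (2/5) = -4591 J.
W_on_gas = −W_by = 4591 J.

W ≈ 4.59 kJ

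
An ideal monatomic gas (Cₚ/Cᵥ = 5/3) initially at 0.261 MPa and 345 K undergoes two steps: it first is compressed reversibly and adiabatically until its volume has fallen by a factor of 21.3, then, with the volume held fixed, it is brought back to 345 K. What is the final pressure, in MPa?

Adiabatic step (PV^γ = const): P₂ = 0.261×21.3^(5/3) = 42.72 MPa; T₂ = 345×21.3^(2/3) = 2651 K.
Isochoric: P₃ = P₂(T₃/T₂) = 42.72 × (345/2651) = 5.559 MPa.

P₃ ≈ 5.56 MPa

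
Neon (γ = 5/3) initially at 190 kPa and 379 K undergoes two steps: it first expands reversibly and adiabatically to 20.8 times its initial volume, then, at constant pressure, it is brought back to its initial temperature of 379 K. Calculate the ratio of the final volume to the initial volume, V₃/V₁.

V₃/V₁ ≈ 157

Adiabatic step: V₂/V₁ = 20.8; T₂ = T₁·(1/20.8)^(2/3) = 50.11 K.
Isobaric step: V₃/V₂ = T₃/T₂ = 379/50.11.
V₃/V₁ = (V₂/V₁)(V₃/V₂) = 20.8 × (379/50.11) = 157.3.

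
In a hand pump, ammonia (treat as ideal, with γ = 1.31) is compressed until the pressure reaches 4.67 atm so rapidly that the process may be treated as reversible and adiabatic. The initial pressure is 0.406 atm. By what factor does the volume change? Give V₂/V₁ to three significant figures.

V₂/V₁ ≈ 0.155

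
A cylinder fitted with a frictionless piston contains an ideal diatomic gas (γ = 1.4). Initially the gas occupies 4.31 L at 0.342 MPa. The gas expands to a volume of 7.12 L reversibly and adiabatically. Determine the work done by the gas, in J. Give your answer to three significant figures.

W ≈ 670 J

P₂ = P₁(V₁/V₂)^γ = 0.342×(4.31/7.12)^(1.4) = 0.1694 MPa.
For a reversible adiabat, W_by_gas = (P₁V₁ − P₂V₂)/(γ−1).
W_by = (342000×0.00431 − 169400×0.00712) / (0.4) = 670.4 J.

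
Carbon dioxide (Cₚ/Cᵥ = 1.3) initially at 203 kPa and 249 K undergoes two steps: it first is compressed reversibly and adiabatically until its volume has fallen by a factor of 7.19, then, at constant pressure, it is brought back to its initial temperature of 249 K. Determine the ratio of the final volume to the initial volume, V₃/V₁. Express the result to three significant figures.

V₃/V₁ ≈ 0.0770

Adiabatic step: V₂/V₁ = 0.1391; T₂ = T₁·7.19^(0.3) = 450 K.
Isobaric step: V₃/V₂ = T₃/T₂ = 249/450.
V₃/V₁ = (V₂/V₁)(V₃/V₂) = 0.1391 × (249/450) = 0.07696.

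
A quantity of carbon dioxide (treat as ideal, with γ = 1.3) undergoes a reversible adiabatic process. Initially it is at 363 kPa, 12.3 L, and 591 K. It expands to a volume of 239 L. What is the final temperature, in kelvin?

For a reversible adiabat TV^(γ−1) is constant, so T₂ = T₁ (V₁/V₂)^(γ−1).
T₂ = 591 × (12.3/239)^(0.3) = 242.7 K.

T₂ ≈ 243 K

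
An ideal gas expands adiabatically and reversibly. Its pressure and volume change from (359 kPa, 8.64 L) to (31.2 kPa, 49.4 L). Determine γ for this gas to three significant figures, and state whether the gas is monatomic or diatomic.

γ ≈ 1.40; diatomic

PV^γ = const ⇒ γ = ln(P₂/P₁) / ln(V₁/V₂).
γ = ln(31.2/359) / ln(8.64/49.4) = 1.401.
γ ≈ 1.40 is close to 7/5, so the gas is diatomic.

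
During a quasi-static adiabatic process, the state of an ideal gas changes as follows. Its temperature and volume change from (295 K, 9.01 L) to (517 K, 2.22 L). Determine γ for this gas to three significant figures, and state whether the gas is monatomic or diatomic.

γ ≈ 1.40; diatomic

TV^(γ−1) = const ⇒ γ − 1 = ln(T₂/T₁) / ln(V₁/V₂).
γ = 1 + ln(517/295) / ln(9.01/2.22) = 1.401.
γ ≈ 1.40 is close to 7/5, so the gas is diatomic.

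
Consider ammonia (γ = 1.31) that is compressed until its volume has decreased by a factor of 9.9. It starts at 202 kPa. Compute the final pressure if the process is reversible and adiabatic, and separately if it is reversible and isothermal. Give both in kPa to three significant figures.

adiabatic: 4070 kPa; isothermal: 2000 kPa

Isothermal: P₂ = P₁(V₁/V₂) = 202×9.9 = 2000 kPa.
Adiabatic: P₂ = P₁(V₁/V₂)^γ = 202×9.9^(1.31) = 4070 kPa.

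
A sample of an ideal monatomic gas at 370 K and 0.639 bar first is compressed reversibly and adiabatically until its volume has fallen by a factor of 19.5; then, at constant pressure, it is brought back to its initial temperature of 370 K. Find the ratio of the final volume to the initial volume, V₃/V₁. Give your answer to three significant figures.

V₃/V₁ ≈ 0.00708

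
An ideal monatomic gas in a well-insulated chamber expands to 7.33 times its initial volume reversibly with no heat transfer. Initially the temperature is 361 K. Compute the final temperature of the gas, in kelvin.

T₂ ≈ 95.7 K

Adiabatic: T₁V₁^(γ−1) = T₂V₂^(γ−1) ⇒ T₂ = T₁ (V₁/V₂)^(γ−1).
For a monatomic ideal gas γ = 5/3, so γ−1 = 2/3.
T₂ = 361 × (1/7.33)^(2/3) = 95.67 K.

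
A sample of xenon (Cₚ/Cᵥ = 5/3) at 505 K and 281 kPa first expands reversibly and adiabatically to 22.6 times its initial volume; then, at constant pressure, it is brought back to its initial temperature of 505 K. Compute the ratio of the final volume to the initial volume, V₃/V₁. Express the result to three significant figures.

V₃/V₁ ≈ 181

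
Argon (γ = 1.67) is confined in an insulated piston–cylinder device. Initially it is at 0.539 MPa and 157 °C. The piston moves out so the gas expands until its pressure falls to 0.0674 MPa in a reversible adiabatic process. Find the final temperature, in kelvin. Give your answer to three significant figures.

T₂ ≈ 187 K

Adiabatic: T₂/T₁ = (P₂/P₁)^((γ−1)/γ).
T₁ = 157 °C = 430.1 K.
T₂ = 430.1 × (0.0674/0.539)^(0.401) = 186.8 K.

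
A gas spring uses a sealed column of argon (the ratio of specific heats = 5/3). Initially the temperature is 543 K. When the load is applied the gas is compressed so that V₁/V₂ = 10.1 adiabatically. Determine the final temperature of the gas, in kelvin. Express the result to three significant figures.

For a reversible adiabat TV^(γ−1) is constant, so T₂ = T₁ (V₁/V₂)^(γ−1).
T₂ = 543 × 10.1^(2/3) = 2537 K.

T₂ ≈ 2540 K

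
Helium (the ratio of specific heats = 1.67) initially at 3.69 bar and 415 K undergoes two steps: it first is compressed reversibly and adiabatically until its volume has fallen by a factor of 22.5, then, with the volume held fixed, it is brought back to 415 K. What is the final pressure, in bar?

Adiabatic step (PV^γ = const): P₂ = 3.69×22.5^(1.67) = 668.6 bar; T₂ = 415×22.5^(0.67) = 3342 K.
Isochoric: P₃ = P₂(T₃/T₂) = 668.6 × (415/3342) = 83.03 bar.

P₃ ≈ 83.0 bar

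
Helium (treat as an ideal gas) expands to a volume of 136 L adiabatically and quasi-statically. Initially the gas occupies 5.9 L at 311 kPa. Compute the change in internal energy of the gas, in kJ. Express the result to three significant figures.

ΔU ≈ -2.41 kJ

γ = 5/3 for a monatomic ideal gas.
P₂ = P₁(V₁/V₂)^γ = 311×(5.9/136)^(5/3) = 1.666 kPa.
For a reversible adiabat, W_by_gas = (P₁V₁ − P₂V₂)/(γ−1).
W_by = (311000×0.0059 − 1666×0.136) / (2/3) = 2413 J.
Q = 0 ⇒ ΔU = −W_by = -2413 J.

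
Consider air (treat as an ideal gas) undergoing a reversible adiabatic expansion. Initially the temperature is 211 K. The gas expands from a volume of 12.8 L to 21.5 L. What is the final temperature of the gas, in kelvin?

Adiabatic: T₁V₁^(γ−1) = T₂V₂^(γ−1) ⇒ T₂ = T₁ (V₁/V₂)^(γ−1).
For a diatomic ideal gas γ = 7/5, so γ−1 = 2/5.
T₂ = 211 × (12.8/21.5)^(2/5) = 171.5 K.

T₂ ≈ 171 K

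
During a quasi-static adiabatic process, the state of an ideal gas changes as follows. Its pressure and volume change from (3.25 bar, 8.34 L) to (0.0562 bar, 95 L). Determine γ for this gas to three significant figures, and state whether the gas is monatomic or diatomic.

γ ≈ 1.67; monatomic

PV^γ = const ⇒ γ = ln(P₂/P₁) / ln(V₁/V₂).
γ = ln(0.0562/3.25) / ln(8.34/95) = 1.668.
γ ≈ 1.67 is close to 5/3, so the gas is monatomic.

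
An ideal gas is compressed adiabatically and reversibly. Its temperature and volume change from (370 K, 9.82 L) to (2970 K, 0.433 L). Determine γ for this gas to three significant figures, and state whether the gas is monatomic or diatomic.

γ ≈ 1.67; monatomic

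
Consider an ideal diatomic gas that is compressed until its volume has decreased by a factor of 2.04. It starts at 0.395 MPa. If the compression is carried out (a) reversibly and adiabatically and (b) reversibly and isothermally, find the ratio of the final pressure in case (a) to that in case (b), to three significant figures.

P_adiabatic / P_isothermal ≈ 1.33

For a diatomic ideal gas γ = 7/5.
Isothermal: P_b = P₁(V₁/V₂) = 0.395×2.04.
Adiabatic: P_a = P₁(V₁/V₂)^γ = 0.395×2.04^(7/5).
P_a/P_b = (V₁/V₂)^(γ−1) = 2.04^(2/5) = 1.33.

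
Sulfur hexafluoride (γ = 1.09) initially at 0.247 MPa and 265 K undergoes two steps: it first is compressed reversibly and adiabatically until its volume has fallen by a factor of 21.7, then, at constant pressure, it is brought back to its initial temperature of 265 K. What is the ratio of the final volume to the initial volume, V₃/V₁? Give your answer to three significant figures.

V₃/V₁ ≈ 0.0349

Adiabatic step: V₂/V₁ = 0.04608; T₂ = T₁·21.7^(0.09) = 349.6 K.
Isobaric step: V₃/V₂ = T₃/T₂ = 265/349.6.
V₃/V₁ = (V₂/V₁)(V₃/V₂) = 0.04608 × (265/349.6) = 0.03493.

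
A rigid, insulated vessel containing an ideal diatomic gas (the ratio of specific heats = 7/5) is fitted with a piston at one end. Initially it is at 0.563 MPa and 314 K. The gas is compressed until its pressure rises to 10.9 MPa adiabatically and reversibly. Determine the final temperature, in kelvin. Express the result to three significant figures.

T₂ ≈ 732 K

Along an adiabat T P^((1−γ)/γ) is constant, so T₂ = T₁ (P₂/P₁)^((γ−1)/γ).
T₂ = 314 × (10.9/0.563)^(2/7) = 732.2 K.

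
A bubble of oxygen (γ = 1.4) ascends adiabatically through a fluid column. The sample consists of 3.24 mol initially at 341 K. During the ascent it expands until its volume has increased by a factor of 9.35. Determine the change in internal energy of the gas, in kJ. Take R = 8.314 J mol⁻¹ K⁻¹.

For a reversible adiabat TV^(γ−1) is constant, so T₂ = T₁ (V₁/V₂)^(γ−1).
T₂ = 341 × (1/9.35)^(0.4) = 139.5 K.
Q = 0, so ΔU = W_on_gas = nCᵥΔT with Cᵥ = R/(γ−1) = 20.79 J/(mol·K).
ΔU = 3.24 × 20.79 × (139.5 − 341) = -13570 J.

ΔU ≈ -13.6 kJ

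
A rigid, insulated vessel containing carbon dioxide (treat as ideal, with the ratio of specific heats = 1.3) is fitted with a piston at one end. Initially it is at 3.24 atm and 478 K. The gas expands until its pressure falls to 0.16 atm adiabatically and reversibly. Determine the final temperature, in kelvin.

Along an adiabat T P^((1−γ)/γ) is constant, so T₂ = T₁ (P₂/P₁)^((γ−1)/γ).
T₂ = 478 × (0.16/3.24)^(0.231) = 238.8 K.

T₂ ≈ 239 K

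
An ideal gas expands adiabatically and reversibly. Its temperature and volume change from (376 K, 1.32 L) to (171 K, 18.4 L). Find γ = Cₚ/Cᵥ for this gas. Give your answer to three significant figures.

γ ≈ 1.30

TV^(γ−1) = const ⇒ γ − 1 = ln(T₂/T₁) / ln(V₁/V₂).
γ = 1 + ln(171/376) / ln(1.32/18.4) = 1.299.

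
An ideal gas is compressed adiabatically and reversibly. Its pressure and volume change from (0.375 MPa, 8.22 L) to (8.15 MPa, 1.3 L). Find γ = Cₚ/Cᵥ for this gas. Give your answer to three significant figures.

γ ≈ 1.67

PV^γ = const ⇒ γ = ln(P₂/P₁) / ln(V₁/V₂).
γ = ln(8.15/0.375) / ln(8.22/1.3) = 1.669.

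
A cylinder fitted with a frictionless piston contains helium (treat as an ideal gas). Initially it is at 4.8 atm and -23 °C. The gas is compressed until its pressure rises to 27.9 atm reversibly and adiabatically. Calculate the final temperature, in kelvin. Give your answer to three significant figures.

T₂ ≈ 506 K

Adiabatic: T₂/T₁ = (P₂/P₁)^((γ−1)/γ).
For a monatomic ideal gas γ = 5/3, so (γ−1)/γ = 2/5.
T₁ = -23 °C = 250.1 K.
T₂ = 250.1 × (27.9/4.8)^(2/5) = 505.8 K.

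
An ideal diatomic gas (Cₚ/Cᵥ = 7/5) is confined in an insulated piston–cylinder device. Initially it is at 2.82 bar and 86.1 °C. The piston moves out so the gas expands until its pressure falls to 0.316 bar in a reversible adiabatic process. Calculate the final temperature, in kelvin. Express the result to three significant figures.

Along an adiabat T P^((1−γ)/γ) is constant, so T₂ = T₁ (P₂/P₁)^((γ−1)/γ).
T₁ = 86.1 °C = 359.2 K.
T₂ = 359.2 × (0.316/2.82)^(2/7) = 192.2 K.

T₂ ≈ 192 K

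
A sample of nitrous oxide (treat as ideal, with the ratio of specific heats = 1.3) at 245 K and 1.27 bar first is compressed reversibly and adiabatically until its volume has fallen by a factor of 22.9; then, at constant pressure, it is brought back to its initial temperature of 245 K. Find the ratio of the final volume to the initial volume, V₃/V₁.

Adiabatic step: V₂/V₁ = 0.04367; T₂ = T₁·22.9^(0.3) = 626.8 K.
Isobaric step: V₃/V₂ = T₃/T₂ = 245/626.8.
V₃/V₁ = (V₂/V₁)(V₃/V₂) = 0.04367 × (245/626.8) = 0.01707.

V₃/V₁ ≈ 0.0171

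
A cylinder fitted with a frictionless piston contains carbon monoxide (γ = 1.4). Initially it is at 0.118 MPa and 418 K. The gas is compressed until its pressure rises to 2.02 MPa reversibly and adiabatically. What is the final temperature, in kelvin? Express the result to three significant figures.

Along an adiabat T P^((1−γ)/γ) is constant, so T₂ = T₁ (P₂/P₁)^((γ−1)/γ).
T₂ = 418 × (2.02/0.118)^(0.286) = 941 K.

T₂ ≈ 941 K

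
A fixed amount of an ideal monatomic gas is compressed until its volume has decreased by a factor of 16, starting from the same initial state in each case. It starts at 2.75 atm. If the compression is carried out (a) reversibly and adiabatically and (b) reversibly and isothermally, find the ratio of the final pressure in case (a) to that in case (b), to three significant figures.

P_adiabatic / P_isothermal ≈ 6.35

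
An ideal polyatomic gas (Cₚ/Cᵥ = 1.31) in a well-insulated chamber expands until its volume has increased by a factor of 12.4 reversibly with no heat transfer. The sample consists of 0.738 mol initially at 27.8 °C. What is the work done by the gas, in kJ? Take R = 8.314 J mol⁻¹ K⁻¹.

Adiabatic: T₁V₁^(γ−1) = T₂V₂^(γ−1) ⇒ T₂ = T₁ (V₁/V₂)^(γ−1).
T₁ = 27.8 °C = 300.9 K.
T₂ = 300.9 × (1/12.4)^(0.31) = 137.9 K.
Q = 0, so ΔU = W_on_gas = nCᵥΔT with Cᵥ = R/(γ−1) = 26.82 J/(mol·K).
ΔU = 0.738 × 26.82 × (137.9 − 300.9) = -3227 J.
Work done by the gas = −ΔU = 3227 J.

W ≈ 3.23 kJ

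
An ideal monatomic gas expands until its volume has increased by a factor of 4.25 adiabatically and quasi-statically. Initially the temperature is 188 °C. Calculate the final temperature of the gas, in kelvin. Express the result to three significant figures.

T₂ ≈ 176 K

For a reversible adiabat TV^(γ−1) is constant, so T₂ = T₁ (V₁/V₂)^(γ−1).
For a monatomic ideal gas γ = 5/3, so γ−1 = 2/3.
T₁ = 188 °C = 461.1 K.
T₂ = 461.1 × (1/4.25)^(2/3) = 175.8 K.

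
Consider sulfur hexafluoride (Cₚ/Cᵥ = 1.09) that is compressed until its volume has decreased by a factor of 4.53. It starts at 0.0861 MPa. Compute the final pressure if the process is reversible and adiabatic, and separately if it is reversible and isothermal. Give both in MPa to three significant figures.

adiabatic: 0.447 MPa; isothermal: 0.390 MPa

Isothermal: P₂ = P₁(V₁/V₂) = 0.0861×4.53 = 0.39 MPa.
Adiabatic: P₂ = P₁(V₁/V₂)^γ = 0.0861×4.53^(1.09) = 0.4468 MPa.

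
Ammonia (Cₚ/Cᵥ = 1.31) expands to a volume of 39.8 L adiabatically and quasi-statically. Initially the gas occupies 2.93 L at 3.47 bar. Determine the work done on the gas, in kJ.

P₂ = P₁(V₁/V₂)^γ = 3.47×(2.93/39.8)^(1.31) = 0.1138 bar.
For a reversible adiabat, W_by_gas = (P₁V₁ − P₂V₂)/(γ−1).
W_by = (347000×0.00293 − 11380×0.0398) / (0.31) = 1819 J.
W_on_gas = −W_by = -1819 J.

W ≈ -1.82 kJ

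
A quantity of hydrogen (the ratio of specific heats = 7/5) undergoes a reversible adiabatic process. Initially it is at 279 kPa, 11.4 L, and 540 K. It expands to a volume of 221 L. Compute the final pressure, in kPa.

P₂ ≈ 4.40 kPa

Adiabatic: P₁V₁^γ = P₂V₂^γ ⇒ P₂ = P₁ (V₁/V₂)^γ.
P₂ = 279 × (11.4/221)^(7/5) = 4.397 kPa.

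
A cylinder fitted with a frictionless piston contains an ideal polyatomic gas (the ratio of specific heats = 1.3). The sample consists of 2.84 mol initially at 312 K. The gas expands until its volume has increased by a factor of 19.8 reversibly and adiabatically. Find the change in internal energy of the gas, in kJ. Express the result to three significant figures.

ΔU ≈ -14.5 kJ

Adiabatic: T₁V₁^(γ−1) = T₂V₂^(γ−1) ⇒ T₂ = T₁ (V₁/V₂)^(γ−1).
T₂ = 312 × (1/19.8)^(0.3) = 127.4 K.
Q = 0, so ΔU = W_on_gas = nCᵥΔT with Cᵥ = R/(γ−1) = 27.71 J/(mol·K).
ΔU = 2.84 × 27.71 × (127.4 − 312) = -14530 J.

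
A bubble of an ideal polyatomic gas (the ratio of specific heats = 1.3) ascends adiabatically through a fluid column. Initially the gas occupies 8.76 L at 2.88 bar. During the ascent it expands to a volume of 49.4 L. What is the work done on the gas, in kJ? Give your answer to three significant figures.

W ≈ -3.40 kJ

P₂ = P₁(V₁/V₂)^γ = 2.88×(8.76/49.4)^(1.3) = 0.304 bar.
For a reversible adiabat, W_by_gas = (P₁V₁ − P₂V₂)/(γ−1).
W_by = (288000×0.00876 − 30400×0.0494) / (0.3) = 3405 J.
W_on_gas = −W_by = -3405 J.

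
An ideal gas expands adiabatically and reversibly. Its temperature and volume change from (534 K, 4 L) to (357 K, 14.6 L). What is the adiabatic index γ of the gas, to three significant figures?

TV^(γ−1) = const ⇒ γ − 1 = ln(T₂/T₁) / ln(V₁/V₂).
γ = 1 + ln(357/534) / ln(4/14.6) = 1.311.

γ ≈ 1.31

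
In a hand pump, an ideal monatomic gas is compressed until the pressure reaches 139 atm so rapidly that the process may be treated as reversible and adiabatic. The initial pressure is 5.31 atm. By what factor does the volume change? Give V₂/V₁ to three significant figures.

V₂/V₁ ≈ 0.141

From PV^γ = const, V₂/V₁ = (P₁/P₂)^(1/γ).
For a monatomic ideal gas γ = 5/3.
V₂/V₁ = (5.31/139)^(3/5) = 0.141.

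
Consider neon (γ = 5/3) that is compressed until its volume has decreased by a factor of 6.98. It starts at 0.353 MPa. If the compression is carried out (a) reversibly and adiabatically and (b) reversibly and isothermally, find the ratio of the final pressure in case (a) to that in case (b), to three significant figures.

Isothermal: P_b = P₁(V₁/V₂) = 0.353×6.98.
Adiabatic: P_a = P₁(V₁/V₂)^γ = 0.353×6.98^(5/3).
P_a/P_b = (V₁/V₂)^(γ−1) = 6.98^(2/3) = 3.652.

P_adiabatic / P_isothermal ≈ 3.65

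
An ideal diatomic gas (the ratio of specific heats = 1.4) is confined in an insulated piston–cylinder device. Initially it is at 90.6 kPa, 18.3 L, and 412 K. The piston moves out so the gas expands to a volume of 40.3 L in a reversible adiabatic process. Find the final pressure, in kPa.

Since PV^γ is constant along a reversible adiabat, P₂ = P₁ (V₁/V₂)^γ.
P₂ = 90.6 × (18.3/40.3)^(1.4) = 30 kPa.

P₂ ≈ 30.0 kPa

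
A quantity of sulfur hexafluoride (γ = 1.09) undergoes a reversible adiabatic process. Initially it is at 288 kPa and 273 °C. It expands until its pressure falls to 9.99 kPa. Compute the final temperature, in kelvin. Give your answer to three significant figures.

Adiabatic: T₂/T₁ = (P₂/P₁)^((γ−1)/γ).
T₁ = 273 °C = 546.1 K.
T₂ = 546.1 × (9.99/288)^(0.0826) = 413.8 K.

T₂ ≈ 414 K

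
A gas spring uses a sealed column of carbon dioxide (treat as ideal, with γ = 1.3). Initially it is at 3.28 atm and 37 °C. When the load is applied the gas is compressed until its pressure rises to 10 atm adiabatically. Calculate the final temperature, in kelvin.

Along an adiabat T P^((1−γ)/γ) is constant, so T₂ = T₁ (P₂/P₁)^((γ−1)/γ).
T₁ = 37 °C = 310.1 K.
T₂ = 310.1 × (10/3.28)^(0.231) = 401.1 K.

T₂ ≈ 401 K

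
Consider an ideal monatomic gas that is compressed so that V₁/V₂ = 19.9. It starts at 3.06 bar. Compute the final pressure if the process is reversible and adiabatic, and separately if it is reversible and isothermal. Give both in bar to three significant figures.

For a monatomic ideal gas γ = 5/3.
Isothermal: P₂ = P₁(V₁/V₂) = 3.06×19.9 = 60.89 bar.
Adiabatic: P₂ = P₁(V₁/V₂)^γ = 3.06×19.9^(5/3) = 447.2 bar.

adiabatic: 447 bar; isothermal: 60.9 bar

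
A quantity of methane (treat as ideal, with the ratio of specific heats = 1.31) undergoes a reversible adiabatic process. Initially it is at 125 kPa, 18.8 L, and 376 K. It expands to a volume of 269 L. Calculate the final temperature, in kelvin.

T₂ ≈ 165 K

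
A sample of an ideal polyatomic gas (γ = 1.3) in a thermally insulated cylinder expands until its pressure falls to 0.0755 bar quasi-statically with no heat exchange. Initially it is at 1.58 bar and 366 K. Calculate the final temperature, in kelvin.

Along an adiabat T P^((1−γ)/γ) is constant, so T₂ = T₁ (P₂/P₁)^((γ−1)/γ).
T₂ = 366 × (0.0755/1.58)^(0.231) = 181.4 K.

T₂ ≈ 181 K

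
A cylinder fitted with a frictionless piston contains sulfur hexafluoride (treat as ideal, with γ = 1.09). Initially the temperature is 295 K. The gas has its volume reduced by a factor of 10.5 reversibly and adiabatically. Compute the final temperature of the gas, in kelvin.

T₂ ≈ 365 K

Adiabatic: T₁V₁^(γ−1) = T₂V₂^(γ−1) ⇒ T₂ = T₁ (V₁/V₂)^(γ−1).
T₂ = 295 × 10.5^(0.09) = 364.5 K.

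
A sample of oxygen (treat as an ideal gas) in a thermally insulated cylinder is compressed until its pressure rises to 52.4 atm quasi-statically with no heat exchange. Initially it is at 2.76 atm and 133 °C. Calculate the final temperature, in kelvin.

T₂ ≈ 942 K

Along an adiabat T P^((1−γ)/γ) is constant, so T₂ = T₁ (P₂/P₁)^((γ−1)/γ).
For a diatomic ideal gas γ = 7/5, so (γ−1)/γ = 2/7.
T₁ = 133 °C = 406.1 K.
T₂ = 406.1 × (52.4/2.76)^(2/7) = 941.8 K.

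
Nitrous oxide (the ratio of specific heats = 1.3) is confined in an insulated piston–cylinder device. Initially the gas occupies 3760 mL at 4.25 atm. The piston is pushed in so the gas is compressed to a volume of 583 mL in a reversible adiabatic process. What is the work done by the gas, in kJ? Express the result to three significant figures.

W ≈ -4.04 kJ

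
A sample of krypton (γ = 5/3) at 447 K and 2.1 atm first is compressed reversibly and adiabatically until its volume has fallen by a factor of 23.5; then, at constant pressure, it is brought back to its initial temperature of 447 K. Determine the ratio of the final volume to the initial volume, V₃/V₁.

V₃/V₁ ≈ 0.00519

Adiabatic step: V₂/V₁ = 0.04255; T₂ = T₁·23.5^(2/3) = 3667 K.
Isobaric step: V₃/V₂ = T₃/T₂ = 447/3667.
V₃/V₁ = (V₂/V₁)(V₃/V₂) = 0.04255 × (447/3667) = 0.005187.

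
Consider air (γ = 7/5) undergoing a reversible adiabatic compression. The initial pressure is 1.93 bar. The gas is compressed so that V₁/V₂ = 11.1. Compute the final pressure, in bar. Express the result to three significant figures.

P₂ ≈ 56.1 bar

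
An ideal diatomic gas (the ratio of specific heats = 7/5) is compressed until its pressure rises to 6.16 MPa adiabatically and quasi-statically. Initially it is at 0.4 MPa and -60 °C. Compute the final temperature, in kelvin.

T₂ ≈ 466 K

Along an adiabat T P^((1−γ)/γ) is constant, so T₂ = T₁ (P₂/P₁)^((γ−1)/γ).
T₁ = -60 °C = 213.1 K.
T₂ = 213.1 × (6.16/0.4)^(2/7) = 465.6 K.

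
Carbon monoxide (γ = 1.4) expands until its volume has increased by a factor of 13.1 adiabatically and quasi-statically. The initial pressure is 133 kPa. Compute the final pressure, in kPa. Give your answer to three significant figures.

P₂ ≈ 3.63 kPa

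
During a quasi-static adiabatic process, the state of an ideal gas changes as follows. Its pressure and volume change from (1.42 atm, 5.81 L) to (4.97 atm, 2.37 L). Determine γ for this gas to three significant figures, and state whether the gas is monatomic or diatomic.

PV^γ = const ⇒ γ = ln(P₂/P₁) / ln(V₁/V₂).
γ = ln(4.97/1.42) / ln(5.81/2.37) = 1.397.
γ ≈ 1.40 is close to 7/5, so the gas is diatomic.

γ ≈ 1.40; diatomic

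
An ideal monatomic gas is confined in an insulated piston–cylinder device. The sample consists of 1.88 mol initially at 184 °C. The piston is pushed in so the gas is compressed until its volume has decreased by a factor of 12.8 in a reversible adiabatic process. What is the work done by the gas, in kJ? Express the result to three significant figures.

Adiabatic: T₁V₁^(γ−1) = T₂V₂^(γ−1) ⇒ T₂ = T₁ (V₁/V₂)^(γ−1).
γ = 5/3 for a monatomic ideal gas, so γ−1 = 2/3.
T₁ = 184 °C = 457.1 K.
T₂ = 457.1 × 12.8^(2/3) = 2501 K.
Q = 0, so ΔU = W_on_gas = nCᵥΔT with Cᵥ = R/(γ−1) = 12.47 J/(mol·K).
ΔU = 1.88 × 12.47 × (2501 − 457.1) = 47930 J.
Work done by the gas = −ΔU = -47930 J.

W ≈ -47.9 kJ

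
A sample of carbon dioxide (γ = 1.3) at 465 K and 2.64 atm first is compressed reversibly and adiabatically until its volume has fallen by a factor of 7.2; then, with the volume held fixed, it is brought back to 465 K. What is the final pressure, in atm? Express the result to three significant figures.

P₃ ≈ 19.0 atm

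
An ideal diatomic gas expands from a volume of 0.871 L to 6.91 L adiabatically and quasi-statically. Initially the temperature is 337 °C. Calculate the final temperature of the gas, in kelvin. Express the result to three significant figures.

T₂ ≈ 266 K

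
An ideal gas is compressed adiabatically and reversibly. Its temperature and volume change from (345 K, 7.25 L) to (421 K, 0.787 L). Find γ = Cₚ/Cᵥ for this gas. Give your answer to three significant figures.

γ ≈ 1.09

TV^(γ−1) = const ⇒ γ − 1 = ln(T₂/T₁) / ln(V₁/V₂).
γ = 1 + ln(421/345) / ln(7.25/0.787) = 1.09.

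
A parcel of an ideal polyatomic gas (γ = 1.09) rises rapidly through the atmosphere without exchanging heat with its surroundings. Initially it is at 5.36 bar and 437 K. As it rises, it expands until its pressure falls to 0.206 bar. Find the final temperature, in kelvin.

Adiabatic: T₂/T₁ = (P₂/P₁)^((γ−1)/γ).
T₂ = 437 × (0.206/5.36)^(0.0826) = 333.9 K.

T₂ ≈ 334 K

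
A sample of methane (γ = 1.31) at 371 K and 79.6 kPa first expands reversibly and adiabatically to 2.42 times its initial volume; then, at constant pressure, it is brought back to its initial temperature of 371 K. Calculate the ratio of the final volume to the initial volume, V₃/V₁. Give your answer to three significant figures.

Adiabatic step: V₂/V₁ = 2.42; T₂ = T₁·(1/2.42)^(0.31) = 282.1 K.
Isobaric step: V₃/V₂ = T₃/T₂ = 371/282.1.
V₃/V₁ = (V₂/V₁)(V₃/V₂) = 2.42 × (371/282.1) = 3.183.

V₃/V₁ ≈ 3.18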